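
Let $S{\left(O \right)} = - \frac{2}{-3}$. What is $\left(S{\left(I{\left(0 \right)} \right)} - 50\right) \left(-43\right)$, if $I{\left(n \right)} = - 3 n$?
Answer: $\frac{6364}{3} \approx 2121.3$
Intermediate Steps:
$S{\left(O \right)} = \frac{2}{3}$ ($S{\left(O \right)} = \left(-2\right) \left(- \frac{1}{3}\right) = \frac{2}{3}$)
$\left(S{\left(I{\left(0 \right)} \right)} - 50\right) \left(-43\right) = \left(\frac{2}{3} - 50\right) \left(-43\right) = \left(- \frac{148}{3}\right) \left(-43\right) = \frac{6364}{3}$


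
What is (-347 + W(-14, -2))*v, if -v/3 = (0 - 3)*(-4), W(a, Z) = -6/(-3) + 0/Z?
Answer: 12420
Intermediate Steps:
W(a, Z) = 2 (W(a, Z) = -6*(-1/3) + 0 = 2 + 0 = 2)
v = -36 (v = -3*(0 - 3)*(-4) = -(-9)*(-4) = -3*12 = -36)
(-347 + W(-14, -2))*v = (-347 + 2)*(-36) = -345*(-36) = 12420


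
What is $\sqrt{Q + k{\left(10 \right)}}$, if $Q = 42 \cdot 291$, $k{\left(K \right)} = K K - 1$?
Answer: $111$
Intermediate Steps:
$k{\left(K \right)} = -1 + K^{2}$ ($k{\left(K \right)} = K^{2} - 1 = -1 + K^{2}$)
$Q = 12222$
$\sqrt{Q + k{\left(10 \right)}} = \sqrt{12222 - \left(1 - 10^{2}\right)} = \sqrt{12222 + \left(-1 + 100\right)} = \sqrt{12222 + 99} = \sqrt{12321} = 111$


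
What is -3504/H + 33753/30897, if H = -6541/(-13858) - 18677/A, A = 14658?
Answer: 458271710539277/104887518657 ≈ 4369.2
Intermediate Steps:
H = -40736972/50782641 (H = -6541/(-13858) - 18677/14658 = -6541*(-1/13858) - 18677*1/14658 = 6541/13858 - 18677/14658 = -40736972/50782641 ≈ -0.80218)
-3504/H + 33753/30897 = -3504/(-40736972/50782641) + 33753/30897 = -3504*(-50782641/40736972) + 33753*(1/30897) = 44485593516/10184243 + 11251/10299 = 458271710539277/104887518657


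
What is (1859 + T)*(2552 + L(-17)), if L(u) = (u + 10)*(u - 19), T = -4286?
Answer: -6805308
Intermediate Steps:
L(u) = (-19 + u)*(10 + u) (L(u) = (10 + u)*(-19 + u) = (-19 + u)*(10 + u))
(1859 + T)*(2552 + L(-17)) = (1859 - 4286)*(2552 + (-190 + (-17)**2 - 9*(-17))) = -2427*(2552 + (-190 + 289 + 153)) = -2427*(2552 + 252) = -2427*2804 = -6805308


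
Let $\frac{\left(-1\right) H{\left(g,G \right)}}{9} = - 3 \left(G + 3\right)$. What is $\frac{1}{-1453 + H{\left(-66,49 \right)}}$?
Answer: $- \frac{1}{49} \approx -0.020408$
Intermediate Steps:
$H{\left(g,G \right)} = 81 + 27 G$ ($H{\left(g,G \right)} = - 9 \left(- 3 \left(G + 3\right)\right) = - 9 \left(- 3 \left(3 + G\right)\right) = - 9 \left(-9 - 3 G\right) = 81 + 27 G$)
$\frac{1}{-1453 + H{\left(-66,49 \right)}} = \frac{1}{-1453 + \left(81 + 27 \cdot 49\right)} = \frac{1}{-1453 + \left(81 + 1323\right)} = \frac{1}{-1453 + 1404} = \frac{1}{-49} = - \frac{1}{49}$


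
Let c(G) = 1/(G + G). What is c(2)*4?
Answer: 1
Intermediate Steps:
c(G) = 1/(2*G)
c(2)*4 = ((½)/2)*4 = ((½)*(½))*4 = (¼)*4 = 1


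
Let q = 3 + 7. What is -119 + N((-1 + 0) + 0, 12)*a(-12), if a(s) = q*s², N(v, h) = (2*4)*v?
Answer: -11639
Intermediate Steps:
q = 10
N(v, h) = 8*v
a(s) = 10*s²
-119 + N((-1 + 0) + 0, 12)*a(-12) = -119 + (8*((-1 + 0) + 0))*(10*(-12)²) = -119 + (8*(-1 + 0))*(10*144) = -119 + (8*(-1))*1440 = -119 - 8*1440 = -119 - 11520 = -11639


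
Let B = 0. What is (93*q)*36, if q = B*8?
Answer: 0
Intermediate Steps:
q = 0 (q = 0*8 = 0)
(93*q)*36 = (93*0)*36 = 0*36 = 0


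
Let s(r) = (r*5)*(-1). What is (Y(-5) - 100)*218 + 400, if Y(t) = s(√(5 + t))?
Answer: -21400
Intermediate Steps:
s(r) = -5*r (s(r) = (5*r)*(-1) = -5*r)
Y(t) = -5*√(5 + t)
(Y(-5) - 100)*218 + 400 = (-5*√(5 - 5) - 100)*218 + 400 = (-5*√0 - 100)*218 + 400 = (-5*0 - 100)*218 + 400 = (0 - 100)*218 + 400 = -100*218 + 400 = -21800 + 400 = -21400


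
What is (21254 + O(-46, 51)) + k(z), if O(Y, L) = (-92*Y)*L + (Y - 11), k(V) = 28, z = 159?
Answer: 237057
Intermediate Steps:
O(Y, L) = -11 + Y - 92*L*Y (O(Y, L) = -92*L*Y + (-11 + Y) = -11 + Y - 92*L*Y)
(21254 + O(-46, 51)) + k(z) = (21254 + (-11 - 46 - 92*51*(-46))) + 28 = (21254 + (-11 - 46 + 215832)) + 28 = (21254 + 215775) + 28 = 237029 + 28 = 237057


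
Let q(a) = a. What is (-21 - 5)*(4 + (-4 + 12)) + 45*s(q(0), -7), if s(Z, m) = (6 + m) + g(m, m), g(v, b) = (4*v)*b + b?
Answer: 8148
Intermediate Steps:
g(v, b) = b + 4*b*v (g(v, b) = 4*b*v + b = b + 4*b*v)
s(Z, m) = 6 + m + m*(1 + 4*m) (s(Z, m) = (6 + m) + m*(1 + 4*m) = 6 + m + m*(1 + 4*m))
(-21 - 5)*(4 + (-4 + 12)) + 45*s(q(0), -7) = (-21 - 5)*(4 + (-4 + 12)) + 45*(6 - 7 - 7*(1 + 4*(-7))) = -26*(4 + 8) + 45*(6 - 7 - 7*(1 - 28)) = -26*12 + 45*(6 - 7 - 7*(-27)) = -312 + 45*(6 - 7 + 189) = -312 + 45*188 = -312 + 8460 = 8148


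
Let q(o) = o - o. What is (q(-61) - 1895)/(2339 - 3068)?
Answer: 1895/729 ≈ 2.5994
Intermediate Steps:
q(o) = 0
(q(-61) - 1895)/(2339 - 3068) = (0 - 1895)/(2339 - 3068) = -1895/(-729) = -1895*(-1/729) = 1895/729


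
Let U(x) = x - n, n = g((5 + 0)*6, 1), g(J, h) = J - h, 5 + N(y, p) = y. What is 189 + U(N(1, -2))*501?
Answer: -16344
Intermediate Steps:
N(y, p) = -5 + y
n = 29 (n = (5 + 0)*6 - 1*1 = 5*6 - 1 = 30 - 1 = 29)
U(x) = -29 + x (U(x) = x - 1*29 = x - 29 = -29 + x)
189 + U(N(1, -2))*501 = 189 + (-29 + (-5 + 1))*501 = 189 + (-29 - 4)*501 = 189 - 33*501 = 189 - 16533 = -16344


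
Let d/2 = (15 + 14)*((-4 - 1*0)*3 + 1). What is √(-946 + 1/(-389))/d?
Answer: -I*√143150055/248182 ≈ -0.048209*I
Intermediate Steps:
d = -638 (d = 2*((15 + 14)*((-4 - 1*0)*3 + 1)) = 2*(29*((-4 + 0)*3 + 1)) = 2*(29*(-4*3 + 1)) = 2*(29*(-12 + 1)) = 2*(29*(-11)) = 2*(-319) = -638)
√(-946 + 1/(-389))/d = √(-946 + 1/(-389))/(-638) = √(-946 - 1/389)*(-1/638) = √(-367995/389)*(-1/638) = (I*√143150055/389)*(-1/638) = -I*√143150055/248182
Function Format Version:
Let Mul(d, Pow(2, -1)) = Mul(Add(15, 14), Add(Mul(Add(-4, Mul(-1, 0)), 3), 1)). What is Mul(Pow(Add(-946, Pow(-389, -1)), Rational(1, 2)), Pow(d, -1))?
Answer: Mul(Rational(-1, 248182), I, Pow(143150055, Rational(1, 2))) ≈ Mul(-0.048209, I)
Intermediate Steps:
d = -638 (d = Mul(2, Mul(Add(15, 14), Add(Mul(Add(-4, Mul(-1, 0)), 3), 1))) = Mul(2, Mul(29, Add(Mul(Add(-4, 0), 3), 1))) = Mul(2, Mul(29, Add(Mul(-4, 3), 1))) = Mul(2, Mul(29, Add(-12, 1))) = Mul(2, Mul(29, -11)) = Mul(2, -319) = -638)
Mul(Pow(Add(-946, Pow(-389, -1)), Rational(1, 2)), Pow(d, -1)) = Mul(Pow(Add(-946, Pow(-389, -1)), Rational(1, 2)), Pow(-638, -1)) = Mul(Pow(Add(-946, Rational(-1, 389)), Rational(1, 2)), Rational(-1, 638)) = Mul(Pow(Rational(-367995, 389), Rational(1, 2)), Rational(-1, 638)) = Mul(Mul(Rational(1, 389), I, Pow(143150055, Rational(1, 2))), Rational(-1, 638)) = Mul(Rational(-1, 248182), I, Pow(143150055, Rational(1, 2)))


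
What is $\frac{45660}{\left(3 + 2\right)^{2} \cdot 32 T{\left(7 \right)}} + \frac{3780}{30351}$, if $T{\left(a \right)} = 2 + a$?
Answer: $\frac{7850237}{1214040} \approx 6.4662$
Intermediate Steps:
$\frac{45660}{\left(3 + 2\right)^{2} \cdot 32 T{\left(7 \right)}} + \frac{3780}{30351} = \frac{45660}{\left(3 + 2\right)^{2} \cdot 32 \left(2 + 7\right)} + \frac{3780}{30351} = \frac{45660}{5^{2} \cdot 32 \cdot 9} + 3780 \cdot \frac{1}{30351} = \frac{45660}{25 \cdot 32 \cdot 9} + \frac{1260}{10117} = \frac{45660}{800 \cdot 9} + \frac{1260}{10117} = \frac{45660}{7200} + \frac{1260}{10117} = 45660 \cdot \frac{1}{7200} + \frac{1260}{10117} = \frac{761}{120} + \frac{1260}{10117} = \frac{7850237}{1214040}$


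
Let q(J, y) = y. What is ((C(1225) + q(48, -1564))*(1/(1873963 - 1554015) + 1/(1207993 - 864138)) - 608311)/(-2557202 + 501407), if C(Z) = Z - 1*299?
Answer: 33461886396301627/113084883075867150 ≈ 0.29590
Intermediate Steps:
C(Z) = -299 + Z (C(Z) = Z - 299 = -299 + Z)
((C(1225) + q(48, -1564))*(1/(1873963 - 1554015) + 1/(1207993 - 864138)) - 608311)/(-2557202 + 501407) = (((-299 + 1225) - 1564)*(1/(1873963 - 1554015) + 1/(1207993 - 864138)) - 608311)/(-2557202 + 501407) = ((926 - 1564)*(1/319948 + 1/343855) - 608311)/(-2055795) = (-638*(1/319948 + 1/343855) - 608311)*(-1/2055795) = (-638*663803/110015719540 - 608311)*(-1/2055795) = (-211753157/55007859770 - 608311)*(-1/2055795) = -33461886396301627/55007859770*(-1/2055795) = 33461886396301627/113084883075867150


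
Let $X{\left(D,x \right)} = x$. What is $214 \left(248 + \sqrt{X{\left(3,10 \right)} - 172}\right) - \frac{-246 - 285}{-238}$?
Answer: $\frac{12630605}{238} + 1926 i \sqrt{2} \approx 53070.0 + 2723.8 i$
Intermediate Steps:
$214 \left(248 + \sqrt{X{\left(3,10 \right)} - 172}\right) - \frac{-246 - 285}{-238} = 214 \left(248 + \sqrt{10 - 172}\right) - \frac{-246 - 285}{-238} = 214 \left(248 + \sqrt{-162}\right) - \left(-531\right) \left(- \frac{1}{238}\right) = 214 \left(248 + 9 i \sqrt{2}\right) - \frac{531}{238} = \left(53072 + 1926 i \sqrt{2}\right) - \frac{531}{238} = \frac{12630605}{238} + 1926 i \sqrt{2}$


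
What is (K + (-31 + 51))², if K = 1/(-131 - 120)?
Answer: 25190361/63001 ≈ 399.84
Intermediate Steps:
K = -1/251 (K = 1/(-251) = -1/251 ≈ -0.0039841)
(K + (-31 + 51))² = (-1/251 + (-31 + 51))² = (-1/251 + 20)² = (5019/251)² = 25190361/63001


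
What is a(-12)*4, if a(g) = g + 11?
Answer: -4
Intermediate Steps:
a(g) = 11 + g
a(-12)*4 = (11 - 12)*4 = -1*4 = -4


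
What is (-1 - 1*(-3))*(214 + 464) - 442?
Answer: 914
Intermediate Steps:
(-1 - 1*(-3))*(214 + 464) - 442 = (-1 + 3)*678 - 442 = 2*678 - 442 = 1356 - 442 = 914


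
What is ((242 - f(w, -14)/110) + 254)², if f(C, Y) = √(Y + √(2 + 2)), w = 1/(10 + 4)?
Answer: (27280 - I*√3)²/3025 ≈ 2.4602e+5 - 31.24*I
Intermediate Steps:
w = 1/14 ≈ 0.071429
f(C, Y) = √(2 + Y) (f(C, Y) = √(Y + √4) = √(Y + 2) = √(2 + Y))
((242 - f(w, -14)/110) + 254)² = ((242 - √(2 - 14)/110) + 254)² = ((242 - √(-12)/110) + 254)² = ((242 - 2*I*√3/110) + 254)² = ((242 - I*√3/55) + 254)² = (496 - I*√3/55)²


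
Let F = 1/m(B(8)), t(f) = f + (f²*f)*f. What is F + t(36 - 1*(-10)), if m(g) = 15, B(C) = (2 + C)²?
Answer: 67162531/15 ≈ 4.4775e+6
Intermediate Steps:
t(f) = f + f⁴ (t(f) = f + f³*f = f + f⁴)
F = 1/15 ≈ 0.066667
F + t(36 - 1*(-10)) = 1/15 + ((36 - 1*(-10)) + (36 - 1*(-10))⁴) = 1/15 + ((36 + 10) + (36 + 10)⁴) = 1/15 + (46 + 46⁴) = 1/15 + (46 + 4477456) = 1/15 + 4477502 = 67162531/15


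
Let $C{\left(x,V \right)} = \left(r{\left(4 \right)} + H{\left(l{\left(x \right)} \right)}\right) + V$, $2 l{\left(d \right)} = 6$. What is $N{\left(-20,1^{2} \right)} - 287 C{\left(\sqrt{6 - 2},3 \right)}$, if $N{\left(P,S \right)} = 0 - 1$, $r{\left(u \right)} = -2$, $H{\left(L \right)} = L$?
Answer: $-1149$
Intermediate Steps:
$l{\left(d \right)} = 3$ ($l{\left(d \right)} = \frac{1}{2} \cdot 6 = 3$)
$C{\left(x,V \right)} = 1 + V$ ($C{\left(x,V \right)} = \left(-2 + 3\right) + V = 1 + V$)
$N{\left(P,S \right)} = -1$
$N{\left(-20,1^{2} \right)} - 287 C{\left(\sqrt{6 - 2},3 \right)} = -1 - 287 \left(1 + 3\right) = -1 - 1148 = -1149$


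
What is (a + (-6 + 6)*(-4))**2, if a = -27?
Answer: 729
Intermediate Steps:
(a + (-6 + 6)*(-4))**2 = (-27 + (-6 + 6)*(-4))**2 = (-27 + 0*(-4))**2 = (-27 + 0)**2 = (-27)**2 = 729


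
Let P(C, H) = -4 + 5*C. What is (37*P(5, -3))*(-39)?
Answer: -30303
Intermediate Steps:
(37*P(5, -3))*(-39) = (37*(-4 + 5*5))*(-39) = (37*(-4 + 25))*(-39) = (37*21)*(-39) = 777*(-39) = -30303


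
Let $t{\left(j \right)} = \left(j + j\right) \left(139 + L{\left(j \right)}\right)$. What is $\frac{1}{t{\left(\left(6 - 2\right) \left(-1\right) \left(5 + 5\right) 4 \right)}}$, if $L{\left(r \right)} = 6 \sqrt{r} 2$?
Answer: $\frac{i}{320 \left(- 139 i + 48 \sqrt{10}\right)} \approx -1.0254 \cdot 10^{-5} + 1.1198 \cdot 10^{-5} i$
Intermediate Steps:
$L{\left(r \right)} = 12 \sqrt{r}$
$t{\left(j \right)} = 2 j \left(139 + 12 \sqrt{j}\right)$ ($t{\left(j \right)} = \left(j + j\right) \left(139 + 12 \sqrt{j}\right) = 2 j \left(139 + 12 \sqrt{j}\right)$)
$\frac{1}{t{\left(\left(6 - 2\right) \left(-1\right) \left(5 + 5\right) 4 \right)}} = \frac{1}{24 \left(\left(6 - 2\right) \left(-1\right) \left(5 + 5\right) 4\right)^{\frac{3}{2}} + 278 \left(6 - 2\right) \left(-1\right) \left(5 + 5\right) 4} = \frac{1}{24 \left(4 \left(-1\right) 10 \cdot 4\right)^{\frac{3}{2}} + 278 \cdot 4 \left(-1\right) 10 \cdot 4} = \frac{1}{24 \left(\left(-4\right) 40\right)^{\frac{3}{2}} + 278 \left(\left(-4\right) 40\right)} = \frac{1}{24 \left(-160\right)^{\frac{3}{2}} + 278 \left(-160\right)} = \frac{1}{24 \left(- 640 i \sqrt{10}\right) - 44480} = \frac{1}{- 15360 i \sqrt{10} - 44480} = \frac{1}{-44480 - 15360 i \sqrt{10}}$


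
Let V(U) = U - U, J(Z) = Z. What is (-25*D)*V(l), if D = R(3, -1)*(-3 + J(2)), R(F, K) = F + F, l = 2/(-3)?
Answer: 0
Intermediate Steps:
l = -2/3 (l = 2*(-1/3) = -2/3 ≈ -0.66667)
R(F, K) = 2*F
D = -6 (D = (2*3)*(-3 + 2) = 6*(-1) = -6)
V(U) = 0
(-25*D)*V(l) = -25*(-6)*0 = 150*0 = 0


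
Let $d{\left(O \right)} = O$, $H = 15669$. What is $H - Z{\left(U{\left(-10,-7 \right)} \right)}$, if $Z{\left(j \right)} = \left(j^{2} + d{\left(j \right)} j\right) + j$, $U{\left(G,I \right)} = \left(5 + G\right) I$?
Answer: $13184$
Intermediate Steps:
$U{\left(G,I \right)} = I \left(5 + G\right)$
$Z{\left(j \right)} = j + 2 j^{2}$ ($Z{\left(j \right)} = \left(j^{2} + j j\right) + j = \left(j^{2} + j^{2}\right) + j = 2 j^{2} + j = j + 2 j^{2}$)
$H - Z{\left(U{\left(-10,-7 \right)} \right)} = 15669 - - 7 \left(5 - 10\right) \left(1 + 2 \left(- 7 \left(5 - 10\right)\right)\right) = 15669 - \left(-7\right) \left(-5\right) \left(1 + 2 \left(\left(-7\right) \left(-5\right)\right)\right) = 15669 - 35 \left(1 + 2 \cdot 35\right) = 15669 - 35 \left(1 + 70\right) = 15669 - 35 \cdot 71 = 15669 - 2485 = 13184$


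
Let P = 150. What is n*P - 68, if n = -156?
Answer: -23468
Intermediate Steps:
n*P - 68 = -156*150 - 68 = -23400 - 68 = -23468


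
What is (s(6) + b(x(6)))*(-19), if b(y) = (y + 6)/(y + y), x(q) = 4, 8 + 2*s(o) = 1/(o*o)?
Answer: 3743/72 ≈ 51.986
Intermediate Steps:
s(o) = -4 + 1/(2*o²) (s(o) = -4 + (1/(o*o))/2 = -4 + 1/(2*o²))
b(y) = (6 + y)/(2*y) (b(y) = (6 + y)/((2*y)) = (6 + y)*(1/(2*y)) = (6 + y)/(2*y))
(s(6) + b(x(6)))*(-19) = ((-4 + (½)/6²) + (½)*(6 + 4)/4)*(-19) = ((-4 + (½)*(1/36)) + (½)*(¼)*10)*(-19) = ((-4 + 1/72) + 5/4)*(-19) = (-287/72 + 5/4)*(-19) = -197/72*(-19) = 3743/72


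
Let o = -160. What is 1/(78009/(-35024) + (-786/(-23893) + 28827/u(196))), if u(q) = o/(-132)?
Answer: 4184142160/99499237787349 ≈ 4.2052e-5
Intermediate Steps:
u(q) = 40/33 (u(q) = -160/(-132) = -160*(-1/132) = 40/33)
1/(78009/(-35024) + (-786/(-23893) + 28827/u(196))) = 1/(78009/(-35024) + (-786/(-23893) + 28827/(40/33))) = 1/(78009*(-1/35024) + (-786*(-1/23893) + 28827*(33/40))) = 1/(-78009/35024 + (786/23893 + 951291/40)) = 1/(-78009/35024 + 22729227303/955720) = 1/(99499237787349/4184142160) = 4184142160/99499237787349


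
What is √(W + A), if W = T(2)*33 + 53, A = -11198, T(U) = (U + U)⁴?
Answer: I*√2697 ≈ 51.933*I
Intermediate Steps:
T(U) = 16*U⁴ (T(U) = (2*U)⁴ = 16*U⁴)
W = 8501 (W = (16*2⁴)*33 + 53 = (16*16)*33 + 53 = 256*33 + 53 = 8448 + 53 = 8501)
√(W + A) = √(8501 - 11198) = √(-2697) = I*√2697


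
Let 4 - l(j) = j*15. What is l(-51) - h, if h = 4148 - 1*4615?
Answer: 1236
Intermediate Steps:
l(j) = 4 - 15*j (l(j) = 4 - j*15 = 4 - 15*j)
h = -467 (h = 4148 - 4615 = -467)
l(-51) - h = (4 - 15*(-51)) - 1*(-467) = (4 + 765) + 467 = 769 + 467 = 1236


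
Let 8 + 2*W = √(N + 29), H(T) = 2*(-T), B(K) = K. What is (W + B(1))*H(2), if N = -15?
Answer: 12 - 2*√14 ≈ 4.5167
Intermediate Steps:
H(T) = -2*T
W = -4 + √14/2 (W = -4 + √(-15 + 29)/2 = -4 + √14/2 ≈ -2.1292)
(W + B(1))*H(2) = ((-4 + √14/2) + 1)*(-2*2) = (-3 + √14/2)*(-4) = 12 - 2*√14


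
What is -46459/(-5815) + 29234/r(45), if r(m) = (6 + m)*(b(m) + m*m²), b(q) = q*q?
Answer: 22088044406/2762502975 ≈ 7.9957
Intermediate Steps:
b(q) = q²
r(m) = (6 + m)*(m² + m³) (r(m) = (6 + m)*(m² + m*m²) = (6 + m)*(m² + m³))
-46459/(-5815) + 29234/r(45) = -46459/(-5815) + 29234/((45²*(6 + 45² + 7*45))) = -46459*(-1/5815) + 29234/((2025*(6 + 2025 + 315))) = 46459/5815 + 29234/((2025*2346)) = 46459/5815 + 29234/4750650 = 46459/5815 + 29234*(1/4750650) = 46459/5815 + 14617/2375325 = 22088044406/2762502975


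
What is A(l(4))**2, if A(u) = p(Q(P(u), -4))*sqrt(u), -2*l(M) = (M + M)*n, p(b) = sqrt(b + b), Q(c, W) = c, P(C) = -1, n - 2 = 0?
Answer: 16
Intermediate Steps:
n = 2 (n = 2 + 0 = 2)
p(b) = sqrt(2)*sqrt(b) (p(b) = sqrt(2*b) = sqrt(2)*sqrt(b))
l(M) = -2*M (l(M) = -(M + M)*2/2 = -2*M*2/2 = -2*M)
A(u) = I*sqrt(2)*sqrt(u) (A(u) = (sqrt(2)*sqrt(-1))*sqrt(u) = (sqrt(2)*I)*sqrt(u) = (I*sqrt(2))*sqrt(u) = I*sqrt(2)*sqrt(u))
A(l(4))**2 = (I*sqrt(2)*sqrt(-2*4))**2 = (I*sqrt(2)*sqrt(-8))**2 = (I*sqrt(2)*(2*I*sqrt(2)))**2 = (-4)**2 = 16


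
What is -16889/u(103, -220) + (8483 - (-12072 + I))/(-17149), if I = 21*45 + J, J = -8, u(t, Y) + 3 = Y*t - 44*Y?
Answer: 34928967/222645467 ≈ 0.15688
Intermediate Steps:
u(t, Y) = -3 - 44*Y + Y*t (u(t, Y) = -3 + (Y*t - 44*Y) = -3 + (-44*Y + Y*t) = -3 - 44*Y + Y*t)
I = 937 (I = 21*45 - 8 = 945 - 8 = 937)
-16889/u(103, -220) + (8483 - (-12072 + I))/(-17149) = -16889/(-3 - 44*(-220) - 220*103) + (8483 - (-12072 + 937))/(-17149) = -16889/(-3 + 9680 - 22660) + (8483 - 1*(-11135))*(-1/17149) = -16889/(-12983) + (8483 + 11135)*(-1/17149) = -16889*(-1/12983) + 19618*(-1/17149) = 16889/12983 - 19618/17149 = 34928967/222645467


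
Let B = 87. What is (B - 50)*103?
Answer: 3811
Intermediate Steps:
(B - 50)*103 = (87 - 50)*103 = 37*103 = 3811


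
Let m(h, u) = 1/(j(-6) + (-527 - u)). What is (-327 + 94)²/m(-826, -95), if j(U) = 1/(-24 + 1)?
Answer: -539469793/23 ≈ -2.3455e+7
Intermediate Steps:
j(U) = -1/23 (j(U) = 1/(-23) = -1/23)
m(h, u) = 1/(-12122/23 - u) (m(h, u) = 1/(-1/23 + (-527 - u)) = 1/(-12122/23 - u))
(-327 + 94)²/m(-826, -95) = (-327 + 94)²/((-23/(12122 + 23*(-95)))) = (-233)²/((-23/(12122 - 2185))) = 54289/((-23/9937)) = 54289/((-23*1/9937)) = 54289/(-23/9937) = 54289*(-9937/23) = -539469793/23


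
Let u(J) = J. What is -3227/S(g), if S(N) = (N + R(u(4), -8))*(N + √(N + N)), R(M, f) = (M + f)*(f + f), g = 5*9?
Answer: -3227/4687 + 3227*√10/70305 ≈ -0.54335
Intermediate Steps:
g = 45
R(M, f) = 2*f*(M + f) (R(M, f) = (M + f)*(2*f) = 2*f*(M + f))
S(N) = (64 + N)*(N + √2*√N) (S(N) = (N + 2*(-8)*(4 - 8))*(N + √(N + N)) = (N + 2*(-8)*(-4))*(N + √(2*N)) = (N + 64)*(N + √2*√N) = (64 + N)*(N + √2*√N))
-3227/S(g) = -3227/(45² + 64*45 + √2*45^(3/2) + 64*√2*√45) = -3227/(2025 + 2880 + √2*(135*√5) + 64*√2*(3*√5)) = -3227/(2025 + 2880 + 135*√10 + 192*√10) = -3227/(4905 + 327*√10)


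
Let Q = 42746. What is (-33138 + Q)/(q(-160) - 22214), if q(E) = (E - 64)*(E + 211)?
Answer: -4804/16819 ≈ -0.28563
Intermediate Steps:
q(E) = (-64 + E)*(211 + E)
(-33138 + Q)/(q(-160) - 22214) = (-33138 + 42746)/((-13504 + (-160)² + 147*(-160)) - 22214) = 9608/((-13504 + 25600 - 23520) - 22214) = 9608/(-11424 - 22214) = 9608/(-33638) = 9608*(-1/33638) = -4804/16819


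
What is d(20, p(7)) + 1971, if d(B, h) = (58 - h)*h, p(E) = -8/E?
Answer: 93267/49 ≈ 1903.4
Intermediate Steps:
d(B, h) = h*(58 - h)
d(20, p(7)) + 1971 = (-8/7)*(58 - (-8)/7) + 1971 = (-8*1/7)*(58 - (-8)/7) + 1971 = -8*(58 - 1*(-8/7))/7 + 1971 = -8*(58 + 8/7)/7 + 1971 = -8/7*414/7 + 1971 = -3312/49 + 1971 = 93267/49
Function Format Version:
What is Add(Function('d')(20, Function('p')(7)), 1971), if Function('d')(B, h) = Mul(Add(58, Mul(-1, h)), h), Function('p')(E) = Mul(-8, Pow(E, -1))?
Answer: Rational(93267, 49) ≈ 1903.4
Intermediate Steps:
Function('d')(B, h) = Mul(h, Add(58, Mul(-1, h)))
Add(Function('d')(20, Function('p')(7)), 1971) = Add(Mul(Mul(-8, Pow(7, -1)), Add(58, Mul(-1, Mul(-8, Pow(7, -1))))), 1971) = Add(Mul(Mul(-8, Rational(1, 7)), Add(58, Mul(-1, Mul(-8, Rational(1, 7))))), 1971) = Add(Mul(Rational(-8, 7), Add(58, Mul(-1, Rational(-8, 7)))), 1971) = Add(Mul(Rational(-8, 7), Add(58, Rational(8, 7))), 1971) = Add(Mul(Rational(-8, 7), Rational(414, 7)), 1971) = Add(Rational(-3312, 49), 1971) = Rational(93267, 49)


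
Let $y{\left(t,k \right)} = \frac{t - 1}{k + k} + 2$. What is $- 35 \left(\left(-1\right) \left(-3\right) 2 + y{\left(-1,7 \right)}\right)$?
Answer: $-275$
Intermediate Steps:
$y{\left(t,k \right)} = 2 + \frac{-1 + t}{2 k}$ ($y{\left(t,k \right)} = \frac{-1 + t}{2 k} + 2 = 2 + \frac{-1 + t}{2 k}$)
$- 35 \left(\left(-1\right) \left(-3\right) 2 + y{\left(-1,7 \right)}\right) = - 35 \left(\left(-1\right) \left(-3\right) 2 + \frac{-1 - 1 + 4 \cdot 7}{2 \cdot 7}\right) = - 35 \left(3 \cdot 2 + \frac{1}{2} \cdot \frac{1}{7} \left(-1 - 1 + 28\right)\right) = - 35 \left(6 + \frac{1}{2} \cdot \frac{1}{7} \cdot 26\right) = - 35 \left(6 + \frac{13}{7}\right) = \left(-35\right) \frac{55}{7} = -275$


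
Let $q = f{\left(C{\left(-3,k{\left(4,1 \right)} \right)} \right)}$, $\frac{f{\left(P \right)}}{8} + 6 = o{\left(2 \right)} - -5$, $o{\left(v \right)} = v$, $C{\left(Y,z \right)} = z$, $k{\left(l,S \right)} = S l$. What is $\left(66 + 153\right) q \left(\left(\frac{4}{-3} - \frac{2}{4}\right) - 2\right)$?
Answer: $-6716$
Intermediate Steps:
$f{\left(P \right)} = 8$ ($f{\left(P \right)} = -48 + 8 \left(2 - -5\right) = -48 + 8 \left(2 + 5\right) = -48 + 8 \cdot 7 = -48 + 56 = 8$)
$q = 8$
$\left(66 + 153\right) q \left(\left(\frac{4}{-3} - \frac{2}{4}\right) - 2\right) = \left(66 + 153\right) 8 \left(\left(\frac{4}{-3} - \frac{2}{4}\right) - 2\right) = 219 \cdot 8 \left(\left(4 \left(- \frac{1}{3}\right) - \frac{1}{2}\right) - 2\right) = 219 \cdot 8 \left(\left(- \frac{4}{3} - \frac{1}{2}\right) - 2\right) = 219 \cdot 8 \left(- \frac{11}{6} - 2\right) = 219 \cdot 8 \left(- \frac{23}{6}\right) = 219 \left(- \frac{92}{3}\right) = -6716$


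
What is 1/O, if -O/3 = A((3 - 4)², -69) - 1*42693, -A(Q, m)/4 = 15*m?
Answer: 1/115659 ≈ 8.6461e-6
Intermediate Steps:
A(Q, m) = -60*m
O = 115659 (O = -3*(-60*(-69) - 1*42693) = -3*(4140 - 42693) = -3*(-38553) = 115659)
1/O = 1/115659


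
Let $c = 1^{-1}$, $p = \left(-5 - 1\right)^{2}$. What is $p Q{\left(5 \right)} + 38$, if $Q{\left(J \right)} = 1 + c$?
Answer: $110$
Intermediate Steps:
$p = 36$ ($p = \left(-6\right)^{2} = 36$)
$c = 1$
$Q{\left(J \right)} = 2$ ($Q{\left(J \right)} = 1 + 1 = 2$)
$p Q{\left(5 \right)} + 38 = 36 \cdot 2 + 38 = 72 + 38 = 110$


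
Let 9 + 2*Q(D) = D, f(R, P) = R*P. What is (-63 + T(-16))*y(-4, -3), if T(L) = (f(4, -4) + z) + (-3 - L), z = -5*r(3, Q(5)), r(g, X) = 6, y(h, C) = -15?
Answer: 1440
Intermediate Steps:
f(R, P) = P*R
Q(D) = -9/2 + D/2
z = -30 (z = -5*6 = -30)
T(L) = -49 - L (T(L) = (-4*4 - 30) + (-3 - L) = (-16 - 30) + (-3 - L) = -46 + (-3 - L) = -49 - L)
(-63 + T(-16))*y(-4, -3) = (-63 + (-49 - 1*(-16)))*(-15) = (-63 + (-49 + 16))*(-15) = (-63 - 33)*(-15) = -96*(-15) = 1440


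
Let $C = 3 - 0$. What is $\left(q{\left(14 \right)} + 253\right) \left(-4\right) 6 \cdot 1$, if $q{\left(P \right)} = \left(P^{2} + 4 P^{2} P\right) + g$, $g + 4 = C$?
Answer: $-274176$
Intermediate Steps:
$C = 3$ ($C = 3 + 0 = 3$)
$g = -1$ ($g = -4 + 3 = -1$)
$q{\left(P \right)} = -1 + P^{2} + 4 P^{3}$ ($q{\left(P \right)} = \left(P^{2} + 4 P^{2} P\right) - 1 = \left(P^{2} + 4 P^{3}\right) - 1 = -1 + P^{2} + 4 P^{3}$)
$\left(q{\left(14 \right)} + 253\right) \left(-4\right) 6 \cdot 1 = \left(\left(-1 + 14^{2} + 4 \cdot 14^{3}\right) + 253\right) \left(-4\right) 6 \cdot 1 = \left(\left(-1 + 196 + 4 \cdot 2744\right) + 253\right) \left(\left(-24\right) 1\right) = \left(\left(-1 + 196 + 10976\right) + 253\right) \left(-24\right) = \left(11171 + 253\right) \left(-24\right) = 11424 \left(-24\right) = -274176$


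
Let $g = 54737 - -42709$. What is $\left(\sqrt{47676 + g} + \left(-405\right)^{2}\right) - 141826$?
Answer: $22199 + 19 \sqrt{402} \approx 22580.0$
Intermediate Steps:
$g = 97446$ ($g = 54737 + 42709 = 97446$)
$\left(\sqrt{47676 + g} + \left(-405\right)^{2}\right) - 141826 = \left(\sqrt{47676 + 97446} + \left(-405\right)^{2}\right) - 141826 = \left(\sqrt{145122} + 164025\right) - 141826 = \left(19 \sqrt{402} + 164025\right) - 141826 = \left(164025 + 19 \sqrt{402}\right) - 141826 = 22199 + 19 \sqrt{402}$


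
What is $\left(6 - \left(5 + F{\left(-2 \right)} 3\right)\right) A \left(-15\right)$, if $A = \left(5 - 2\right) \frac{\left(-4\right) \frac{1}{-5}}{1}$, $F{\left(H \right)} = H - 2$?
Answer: $-468$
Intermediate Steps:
$F{\left(H \right)} = -2 + H$ ($F{\left(H \right)} = H - 2 = -2 + H$)
$A = \frac{12}{5}$ ($A = 3 \left(-4\right) \left(- \frac{1}{5}\right) 1 = 3 \cdot \frac{4}{5} \cdot 1 = 3 \cdot \frac{4}{5} = \frac{12}{5} \approx 2.4$)
$\left(6 - \left(5 + F{\left(-2 \right)} 3\right)\right) A \left(-15\right) = \left(6 - \left(5 + \left(-2 - 2\right) 3\right)\right) \frac{12}{5} \left(-15\right) = \left(6 - \left(5 - 12\right)\right) \frac{12}{5} \left(-15\right) = \left(6 - -7\right) \frac{12}{5} \left(-15\right) = \left(6 + 7\right) \frac{12}{5} \left(-15\right) = 13 \cdot \frac{12}{5} \left(-15\right) = \frac{156}{5} \left(-15\right) = -468$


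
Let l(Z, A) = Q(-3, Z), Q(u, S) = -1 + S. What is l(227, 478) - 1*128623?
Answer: -128397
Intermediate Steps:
l(Z, A) = -1 + Z
l(227, 478) - 1*128623 = (-1 + 227) - 1*128623 = 226 - 128623 = -128397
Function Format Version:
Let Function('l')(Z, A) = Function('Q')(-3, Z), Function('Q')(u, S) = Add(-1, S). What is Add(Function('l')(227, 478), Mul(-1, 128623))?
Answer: -128397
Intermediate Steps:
Function('l')(Z, A) = Add(-1, Z)
Add(Function('l')(227, 478), Mul(-1, 128623)) = Add(Add(-1, 227), Mul(-1, 128623)) = Add(226, -128623) = -128397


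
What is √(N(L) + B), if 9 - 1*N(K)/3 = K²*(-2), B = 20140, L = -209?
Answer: √282253 ≈ 531.27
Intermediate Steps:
N(K) = 27 + 6*K² (N(K) = 27 - 3*K²*(-2) = 27 - (-6)*K² = 27 + 6*K²)
√(N(L) + B) = √((27 + 6*(-209)²) + 20140) = √((27 + 6*43681) + 20140) = √((27 + 262086) + 20140) = √(262113 + 20140) = √282253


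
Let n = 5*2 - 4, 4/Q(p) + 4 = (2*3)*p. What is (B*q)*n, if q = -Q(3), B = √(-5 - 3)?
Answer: -24*I*√2/7 ≈ -4.8487*I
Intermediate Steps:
Q(p) = 4/(-4 + 6*p) (Q(p) = 4/(-4 + (2*3)*p) = 4/(-4 + 6*p))
n = 6 (n = 10 - 4 = 6)
B = 2*I*√2 (B = √(-8) = 2*I*√2 ≈ 2.8284*I)
q = -2/7 (q = -2/(-2 + 3*3) = -2/(-2 + 9) = -2/7 ≈ -0.28571)
(B*q)*n = ((2*I*√2)*(-2/7))*6 = -4*I*√2/7*6 = -24*I*√2/7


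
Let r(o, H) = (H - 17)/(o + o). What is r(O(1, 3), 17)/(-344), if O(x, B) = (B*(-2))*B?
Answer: 0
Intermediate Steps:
O(x, B) = -2*B² (O(x, B) = (-2*B)*B = -2*B²)
r(o, H) = (-17 + H)/(2*o) (r(o, H) = (-17 + H)/((2*o)) = (-17 + H)*(1/(2*o)) = (-17 + H)/(2*o))
r(O(1, 3), 17)/(-344) = ((-17 + 17)/(2*((-2*3²))))/(-344) = ((½)*0/(-2*9))*(-1/344) = ((½)*0/(-18))*(-1/344) = ((½)*(-1/18)*0)*(-1/344) = 0*(-1/344) = 0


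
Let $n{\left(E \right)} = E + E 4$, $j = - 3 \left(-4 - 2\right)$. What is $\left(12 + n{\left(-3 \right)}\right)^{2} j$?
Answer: $162$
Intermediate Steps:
$j = 18$ ($j = \left(-3\right) \left(-6\right) = 18$)
$n{\left(E \right)} = 5 E$ ($n{\left(E \right)} = E + 4 E = 5 E$)
$\left(12 + n{\left(-3 \right)}\right)^{2} j = \left(12 + 5 \left(-3\right)\right)^{2} \cdot 18 = \left(12 - 15\right)^{2} \cdot 18 = \left(-3\right)^{2} \cdot 18 = 9 \cdot 18 = 162$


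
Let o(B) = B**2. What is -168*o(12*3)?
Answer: -217728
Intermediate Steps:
-168*o(12*3) = -168*(12*3)**2 = -168*36**2 = -168*1296 = -217728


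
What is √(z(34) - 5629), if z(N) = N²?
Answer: 3*I*√497 ≈ 66.88*I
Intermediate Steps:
√(z(34) - 5629) = √(34² - 5629) = √(1156 - 5629) = √(-4473) = 3*I*√497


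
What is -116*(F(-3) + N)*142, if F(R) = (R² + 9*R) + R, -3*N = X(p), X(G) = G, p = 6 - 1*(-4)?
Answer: 1202456/3 ≈ 4.0082e+5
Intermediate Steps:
p = 10 (p = 6 + 4 = 10)
N = -10/3 (N = -⅓*10 = -10/3 ≈ -3.3333)
F(R) = R² + 10*R
-116*(F(-3) + N)*142 = -116*(-3*(10 - 3) - 10/3)*142 = -116*(-3*7 - 10/3)*142 = -116*(-21 - 10/3)*142 = -116*(-73/3)*142 = (8468/3)*142 = 1202456/3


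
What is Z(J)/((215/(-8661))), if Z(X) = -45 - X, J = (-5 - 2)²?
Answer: 814134/215 ≈ 3786.7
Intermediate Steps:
J = 49 (J = (-7)² = 49)
Z(J)/((215/(-8661))) = (-45 - 1*49)/((215/(-8661))) = (-45 - 49)/((215*(-1/8661))) = -94/(-215/8661) = -94*(-8661/215) = 814134/215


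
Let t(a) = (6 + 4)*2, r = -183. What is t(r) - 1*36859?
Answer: -36839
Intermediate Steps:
t(a) = 20 (t(a) = 10*2 = 20)
t(r) - 1*36859 = 20 - 1*36859 = 20 - 36859 = -36839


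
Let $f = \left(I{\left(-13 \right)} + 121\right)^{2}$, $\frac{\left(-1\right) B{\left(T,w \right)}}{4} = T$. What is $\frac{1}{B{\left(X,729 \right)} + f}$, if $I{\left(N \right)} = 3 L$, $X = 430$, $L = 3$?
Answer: $\frac{1}{15180} \approx 6.5876 \cdot 10^{-5}$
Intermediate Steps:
$I{\left(N \right)} = 9$ ($I{\left(N \right)} = 3 \cdot 3 = 9$)
$B{\left(T,w \right)} = - 4 T$
$f = 16900$ ($f = \left(9 + 121\right)^{2} = 130^{2} = 16900$)
$\frac{1}{B{\left(X,729 \right)} + f} = \frac{1}{\left(-4\right) 430 + 16900} = \frac{1}{-1720 + 16900} = \frac{1}{15180}$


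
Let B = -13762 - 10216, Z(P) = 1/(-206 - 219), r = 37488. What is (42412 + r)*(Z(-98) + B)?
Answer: -1915842388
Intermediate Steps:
Z(P) = -1/425 (Z(P) = 1/(-425) = -1/425)
B = -23978
(42412 + r)*(Z(-98) + B) = (42412 + 37488)*(-1/425 - 23978) = 79900*(-10190651/425) = -1915842388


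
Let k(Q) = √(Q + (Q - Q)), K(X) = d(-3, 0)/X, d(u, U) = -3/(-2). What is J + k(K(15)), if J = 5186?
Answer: 5186 + √10/10 ≈ 5186.3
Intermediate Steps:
d(u, U) = 3/2 (d(u, U) = -3*(-½) = 3/2)
K(X) = 3/(2*X)
k(Q) = √Q (k(Q) = √(Q + 0) = √Q)
J + k(K(15)) = 5186 + √((3/2)/15) = 5186 + √((3/2)*(1/15)) = 5186 + √(⅒) = 5186 + √10/10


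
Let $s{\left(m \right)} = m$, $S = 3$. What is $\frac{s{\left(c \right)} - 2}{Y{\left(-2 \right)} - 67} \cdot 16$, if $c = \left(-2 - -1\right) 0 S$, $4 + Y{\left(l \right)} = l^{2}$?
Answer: $\frac{32}{67} \approx 0.47761$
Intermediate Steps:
$Y{\left(l \right)} = -4 + l^{2}$
$c = 0$ ($c = \left(-2 - -1\right) 0 \cdot 3 = \left(-2 + 1\right) 0 \cdot 3 = \left(-1\right) 0 \cdot 3 = 0 \cdot 3 = 0$)
$\frac{s{\left(c \right)} - 2}{Y{\left(-2 \right)} - 67} \cdot 16 = \frac{0 - 2}{\left(-4 + \left(-2\right)^{2}\right) - 67} \cdot 16 = - \frac{2}{\left(-4 + 4\right) - 67} \cdot 16 = - \frac{2}{0 - 67} \cdot 16 = - \frac{2}{-67} \cdot 16 = \left(-2\right) \left(- \frac{1}{67}\right) 16 = \frac{2}{67} \cdot 16 = \frac{32}{67}$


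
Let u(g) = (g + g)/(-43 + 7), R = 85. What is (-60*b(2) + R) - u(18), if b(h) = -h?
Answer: 206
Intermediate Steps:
u(g) = -g/18 (u(g) = (2*g)/(-36) = (2*g)*(-1/36) = -g/18)
(-60*b(2) + R) - u(18) = (-(-60)*2 + 85) - (-1)*18/18 = (-60*(-2) + 85) - 1*(-1) = (120 + 85) + 1 = 205 + 1 = 206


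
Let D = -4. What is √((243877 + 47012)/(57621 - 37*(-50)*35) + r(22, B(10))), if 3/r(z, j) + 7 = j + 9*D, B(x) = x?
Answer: 4*√258902527378/1346081 ≈ 1.5120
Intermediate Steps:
r(z, j) = 3/(-43 + j) (r(z, j) = 3/(-7 + (j + 9*(-4))) = 3/(-7 + (j - 36)) = 3/(-7 + (-36 + j)) = 3/(-43 + j))
√((243877 + 47012)/(57621 - 37*(-50)*35) + r(22, B(10))) = √((243877 + 47012)/(57621 - 37*(-50)*35) + 3/(-43 + 10)) = √(290889/(57621 + 1850*35) + 3/(-33)) = √(290889/(57621 + 64750) + 3*(-1/33)) = √(290889/122371 - 1/11) = √(3077408/1346081) = 4*√258902527378/1346081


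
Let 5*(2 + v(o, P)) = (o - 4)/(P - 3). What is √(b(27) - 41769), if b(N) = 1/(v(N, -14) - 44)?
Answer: I*√71789294594/1311 ≈ 204.37*I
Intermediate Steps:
v(o, P) = -2 + (-4 + o)/(5*(-3 + P)) (v(o, P) = -2 + ((o - 4)/(P - 3))/5 = -2 + ((-4 + o)/(-3 + P))/5 = -2 + (-4 + o)/(5*(-3 + P)))
b(N) = 1/(-3906/85 - N/85) (b(N) = 1/((26 + N - 10*(-14))/(5*(-3 - 14)) - 44) = 1/((⅕)*(26 + N + 140)/(-17) - 44) = 1/((⅕)*(-1/17)*(166 + N) - 44) = 1/((-166/85 - N/85) - 44) = 1/(-3906/85 - N/85))
√(b(27) - 41769) = √(-85/(3906 + 27) - 41769) = √(-85/3933 - 41769) = √(-164277562/3933) = I*√71789294594/1311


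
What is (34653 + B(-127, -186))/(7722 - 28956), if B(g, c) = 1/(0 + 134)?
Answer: -4643503/2845356 ≈ -1.6320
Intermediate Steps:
B(g, c) = 1/134
(34653 + B(-127, -186))/(7722 - 28956) = (34653 + 1/134)/(7722 - 28956) = (4643503/134)/(-21234) = (4643503/134)*(-1/21234) = -4643503/2845356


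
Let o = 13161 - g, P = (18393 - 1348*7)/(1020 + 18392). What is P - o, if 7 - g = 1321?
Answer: -280979743/19412 ≈ -14475.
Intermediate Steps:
g = -1314 (g = 7 - 1*1321 = 7 - 1321 = -1314)
P = 8957/19412 (P = (18393 - 9436)/19412 = 8957*(1/19412) = 8957/19412 ≈ 0.46142)
o = 14475 (o = 13161 - 1*(-1314) = 13161 + 1314 = 14475)
P - o = 8957/19412 - 1*14475 = 8957/19412 - 14475 = -280979743/19412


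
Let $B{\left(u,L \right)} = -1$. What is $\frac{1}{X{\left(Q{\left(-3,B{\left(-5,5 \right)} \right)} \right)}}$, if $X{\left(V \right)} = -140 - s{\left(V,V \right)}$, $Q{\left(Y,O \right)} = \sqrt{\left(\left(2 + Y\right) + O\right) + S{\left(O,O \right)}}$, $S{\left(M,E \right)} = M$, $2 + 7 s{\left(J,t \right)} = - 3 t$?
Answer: $- \frac{2282}{318837} - \frac{7 i \sqrt{3}}{318837} \approx -0.0071573 - 3.8027 \cdot 10^{-5} i$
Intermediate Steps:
$s{\left(J,t \right)} = - \frac{2}{7} - \frac{3 t}{7}$ ($s{\left(J,t \right)} = - \frac{2}{7} + \frac{\left(-3\right) t}{7} = - \frac{2}{7} - \frac{3 t}{7}$)
$Q{\left(Y,O \right)} = \sqrt{2 + Y + 2 O}$ ($Q{\left(Y,O \right)} = \sqrt{\left(\left(2 + Y\right) + O\right) + O} = \sqrt{\left(2 + O + Y\right) + O} = \sqrt{2 + Y + 2 O}$)
$X{\left(V \right)} = - \frac{978}{7} + \frac{3 V}{7}$ ($X{\left(V \right)} = -140 - \left(- \frac{2}{7} - \frac{3 V}{7}\right) = -140 + \left(\frac{2}{7} + \frac{3 V}{7}\right) = - \frac{978}{7} + \frac{3 V}{7}$)
$\frac{1}{X{\left(Q{\left(-3,B{\left(-5,5 \right)} \right)} \right)}} = \frac{1}{- \frac{978}{7} + \frac{3 \sqrt{2 - 3 + 2 \left(-1\right)}}{7}} = \frac{1}{- \frac{978}{7} + \frac{3 \sqrt{2 - 3 - 2}}{7}} = \frac{1}{- \frac{978}{7} + \frac{3 \sqrt{-3}}{7}} = \frac{1}{- \frac{978}{7} + \frac{3 i \sqrt{3}}{7}}$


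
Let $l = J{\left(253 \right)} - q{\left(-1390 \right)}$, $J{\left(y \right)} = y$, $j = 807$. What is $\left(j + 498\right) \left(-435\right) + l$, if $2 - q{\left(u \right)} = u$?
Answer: $-568814$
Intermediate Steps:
$q{\left(u \right)} = 2 - u$
$l = -1139$ ($l = 253 - \left(2 - -1390\right) = 253 - \left(2 + 1390\right) = 253 - 1392 = -1139$)
$\left(j + 498\right) \left(-435\right) + l = \left(807 + 498\right) \left(-435\right) - 1139 = 1305 \left(-435\right) - 1139 = -567675 - 1139 = -568814$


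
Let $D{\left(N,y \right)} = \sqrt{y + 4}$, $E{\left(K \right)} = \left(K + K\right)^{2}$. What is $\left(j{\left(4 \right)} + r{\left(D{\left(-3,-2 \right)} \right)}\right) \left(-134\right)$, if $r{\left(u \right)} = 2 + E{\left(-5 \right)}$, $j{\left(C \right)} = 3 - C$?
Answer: $-13534$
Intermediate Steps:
$E{\left(K \right)} = 4 K^{2}$ ($E{\left(K \right)} = \left(2 K\right)^{2} = 4 K^{2}$)
$D{\left(N,y \right)} = \sqrt{4 + y}$
$r{\left(u \right)} = 102$ ($r{\left(u \right)} = 2 + 4 \left(-5\right)^{2} = 2 + 4 \cdot 25 = 2 + 100 = 102$)
$\left(j{\left(4 \right)} + r{\left(D{\left(-3,-2 \right)} \right)}\right) \left(-134\right) = \left(\left(3 - 4\right) + 102\right) \left(-134\right) = \left(-1 + 102\right) \left(-134\right) = 101 \left(-134\right) = -13534$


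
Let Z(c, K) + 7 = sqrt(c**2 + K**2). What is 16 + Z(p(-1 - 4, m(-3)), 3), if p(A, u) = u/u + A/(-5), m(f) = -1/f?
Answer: 9 + sqrt(13) ≈ 12.606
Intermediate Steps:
p(A, u) = 1 - A/5 (p(A, u) = 1 + A*(-1/5) = 1 - A/5)
Z(c, K) = -7 + sqrt(K**2 + c**2) (Z(c, K) = -7 + sqrt(c**2 + K**2) = -7 + sqrt(K**2 + c**2))
16 + Z(p(-1 - 4, m(-3)), 3) = 16 + (-7 + sqrt(3**2 + (1 - (-1 - 4)/5)**2)) = 16 + (-7 + sqrt(9 + (1 - 1/5*(-5))**2)) = 16 + (-7 + sqrt(9 + (1 + 1)**2)) = 16 + (-7 + sqrt(9 + 2**2)) = 16 + (-7 + sqrt(9 + 4)) = 16 + (-7 + sqrt(13)) = 9 + sqrt(13)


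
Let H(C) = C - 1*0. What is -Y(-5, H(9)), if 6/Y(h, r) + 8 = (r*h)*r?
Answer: 6/413 ≈ 0.014528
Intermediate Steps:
H(C) = C (H(C) = C + 0 = C)
Y(h, r) = 6/(-8 + h*r²) (Y(h, r) = 6/(-8 + (r*h)*r) = 6/(-8 + (h*r)*r) = 6/(-8 + h*r²))
-Y(-5, H(9)) = -6/(-8 - 5*9²) = -6/(-8 - 5*81) = -6/(-8 - 405) = -6/(-413) = -6*(-1)/413 = -1*(-6/413) = 6/413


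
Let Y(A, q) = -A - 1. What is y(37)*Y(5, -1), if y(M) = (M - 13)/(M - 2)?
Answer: -144/35 ≈ -4.1143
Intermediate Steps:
Y(A, q) = -1 - A
y(M) = (-13 + M)/(-2 + M)
y(37)*Y(5, -1) = ((-13 + 37)/(-2 + 37))*(-1 - 1*5) = (24/35)*(-1 - 5) = ((1/35)*24)*(-6) = (24/35)*(-6) = -144/35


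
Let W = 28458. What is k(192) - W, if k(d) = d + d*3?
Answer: -27690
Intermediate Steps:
k(d) = 4*d (k(d) = d + 3*d = 4*d)
k(192) - W = 4*192 - 1*28458 = 768 - 28458 = -27690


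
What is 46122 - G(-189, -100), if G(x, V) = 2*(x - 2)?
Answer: 46504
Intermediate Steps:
G(x, V) = -4 + 2*x (G(x, V) = 2*(-2 + x) = -4 + 2*x)
46122 - G(-189, -100) = 46122 - (-4 + 2*(-189)) = 46122 - (-4 - 378) = 46122 - 1*(-382) = 46122 + 382 = 46504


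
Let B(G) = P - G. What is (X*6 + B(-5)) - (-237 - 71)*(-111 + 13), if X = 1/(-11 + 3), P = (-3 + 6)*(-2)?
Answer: -120743/4 ≈ -30186.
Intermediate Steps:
P = -6 (P = 3*(-2) = -6)
X = -1/8 (X = 1/(-8) = -1/8 ≈ -0.12500)
B(G) = -6 - G
(X*6 + B(-5)) - (-237 - 71)*(-111 + 13) = (-1/8*6 + (-6 - 1*(-5))) - (-237 - 71)*(-111 + 13) = (-3/4 + (-6 + 5)) - (-308)*(-98) = (-3/4 - 1) - 1*30184 = -7/4 - 30184 = -120743/4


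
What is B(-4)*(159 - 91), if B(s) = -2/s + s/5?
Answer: -102/5 ≈ -20.400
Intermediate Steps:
B(s) = -2/s + s/5 (B(s) = -2/s + s*(⅕) = -2/s + s/5)
B(-4)*(159 - 91) = (-2/(-4) + (⅕)*(-4))*(159 - 91) = (-2*(-¼) - ⅘)*68 = (½ - ⅘)*68 = -3/10*68 = -102/5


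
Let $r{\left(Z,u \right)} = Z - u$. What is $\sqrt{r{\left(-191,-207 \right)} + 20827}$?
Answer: $\sqrt{20843} \approx 144.37$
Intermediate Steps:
$\sqrt{r{\left(-191,-207 \right)} + 20827} = \sqrt{\left(-191 - -207\right) + 20827} = \sqrt{\left(-191 + 207\right) + 20827} = \sqrt{16 + 20827} = \sqrt{20843}$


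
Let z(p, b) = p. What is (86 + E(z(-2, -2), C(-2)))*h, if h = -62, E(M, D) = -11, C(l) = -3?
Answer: -4650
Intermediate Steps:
(86 + E(z(-2, -2), C(-2)))*h = (86 - 11)*(-62) = 75*(-62) = -4650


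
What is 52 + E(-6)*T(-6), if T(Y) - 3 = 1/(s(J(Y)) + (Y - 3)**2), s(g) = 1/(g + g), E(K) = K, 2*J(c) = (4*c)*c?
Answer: 395746/11665 ≈ 33.926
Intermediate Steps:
J(c) = 2*c**2 (J(c) = ((4*c)*c)/2 = (4*c**2)/2 = 2*c**2)
s(g) = 1/(2*g)
T(Y) = 3 + 1/((-3 + Y)**2 + 1/(4*Y**2)) (T(Y) = 3 + 1/(1/(2*((2*Y**2))) + (Y - 3)**2) = 3 + 1/((1/(2*Y**2))/2 + (-3 + Y)**2) = 3 + 1/(1/(4*Y**2) + (-3 + Y)**2) = 3 + 1/((-3 + Y)**2 + 1/(4*Y**2)))
52 + E(-6)*T(-6) = 52 - 6*(3 + (-6)**2*(4 + 12*(-3 - 6)**2))/(1 + 4*(-6)**2*(-3 - 6)**2) = 52 - 6*(3 + 36*(4 + 12*(-9)**2))/(1 + 4*36*(-9)**2) = 52 - 6*(3 + 36*(4 + 12*81))/(1 + 4*36*81) = 52 - 6*(3 + 36*(4 + 972))/(1 + 11664) = 52 - 6*(3 + 36*976)/11665 = 52 - 6*(3 + 35136)/11665 = 52 - 6*35139/11665 = 52 - 210834/11665 = 395746/11665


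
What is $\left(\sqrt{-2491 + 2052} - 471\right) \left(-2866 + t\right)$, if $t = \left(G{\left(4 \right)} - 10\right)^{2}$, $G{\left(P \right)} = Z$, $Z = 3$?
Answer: $1326807 - 2817 i \sqrt{439} \approx 1.3268 \cdot 10^{6} - 59023.0 i$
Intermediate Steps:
$G{\left(P \right)} = 3$
$t = 49$ ($t = \left(3 - 10\right)^{2} = \left(-7\right)^{2} = 49$)
$\left(\sqrt{-2491 + 2052} - 471\right) \left(-2866 + t\right) = \left(\sqrt{-2491 + 2052} - 471\right) \left(-2866 + 49\right) = \left(\sqrt{-439} - 471\right) \left(-2817\right) = \left(i \sqrt{439} - 471\right) \left(-2817\right) = \left(-471 + i \sqrt{439}\right) \left(-2817\right) = 1326807 - 2817 i \sqrt{439}$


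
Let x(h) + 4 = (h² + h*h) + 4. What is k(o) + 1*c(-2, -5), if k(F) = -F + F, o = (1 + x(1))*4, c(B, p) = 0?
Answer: 0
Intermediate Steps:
x(h) = 2*h² (x(h) = -4 + ((h² + h*h) + 4) = -4 + ((h² + h²) + 4) = -4 + (2*h² + 4) = -4 + (4 + 2*h²) = 2*h²)
o = 12 (o = (1 + 2*1²)*4 = (1 + 2*1)*4 = (1 + 2)*4 = 3*4 = 12)
k(F) = 0
k(o) + 1*c(-2, -5) = 0 + 1*0 = 0 + 0 = 0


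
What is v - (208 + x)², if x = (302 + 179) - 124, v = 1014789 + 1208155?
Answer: 1903719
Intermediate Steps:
v = 2222944
x = 357 (x = 481 - 124 = 357)
v - (208 + x)² = 2222944 - (208 + 357)² = 2222944 - 1*565² = 2222944 - 1*319225 = 2222944 - 319225 = 1903719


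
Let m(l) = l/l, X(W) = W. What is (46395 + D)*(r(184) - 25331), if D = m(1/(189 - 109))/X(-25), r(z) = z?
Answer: -29167351478/25 ≈ -1.1667e+9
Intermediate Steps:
m(l) = 1
D = -1/25 (D = 1/(-25) = 1*(-1/25) = -1/25 ≈ -0.040000)
(46395 + D)*(r(184) - 25331) = (46395 - 1/25)*(184 - 25331) = (1159874/25)*(-25147) = -29167351478/25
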